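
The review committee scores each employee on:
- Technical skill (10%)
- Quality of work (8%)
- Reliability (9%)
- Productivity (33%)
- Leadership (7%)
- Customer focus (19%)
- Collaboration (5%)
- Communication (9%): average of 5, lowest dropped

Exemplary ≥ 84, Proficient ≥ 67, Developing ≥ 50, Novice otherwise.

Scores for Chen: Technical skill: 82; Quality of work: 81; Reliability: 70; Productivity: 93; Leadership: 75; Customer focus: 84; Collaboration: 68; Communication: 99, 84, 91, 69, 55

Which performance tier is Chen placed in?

Proficient

Communication: drop 55 → average of remaining 4 = 343/4 = 85.75
Weighted total:
  Technical skill 82 × 0.1 = 8.2
  Quality of work 81 × 0.08 = 6.48
  Reliability 70 × 0.09 = 6.3
  Productivity 93 × 0.33 = 30.69
  Leadership 75 × 0.07 = 5.25
  Customer focus 84 × 0.19 = 15.96
  Collaboration 68 × 0.05 = 3.4
  Communication 85.75 × 0.09 = 7.7175
Sum = 83.9975
83.9975 is ≥ 67 and < 84 → Proficient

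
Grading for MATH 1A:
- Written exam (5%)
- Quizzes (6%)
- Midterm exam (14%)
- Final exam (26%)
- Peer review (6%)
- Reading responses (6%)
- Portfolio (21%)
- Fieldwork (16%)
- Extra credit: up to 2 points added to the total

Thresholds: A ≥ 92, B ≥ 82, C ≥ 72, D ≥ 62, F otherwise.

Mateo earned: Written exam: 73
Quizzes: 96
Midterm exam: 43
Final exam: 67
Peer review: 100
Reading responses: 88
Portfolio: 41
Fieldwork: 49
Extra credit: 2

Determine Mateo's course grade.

D

Weighted total:
  Written exam 73 × 0.05 = 3.65
  Quizzes 96 × 0.06 = 5.76
  Midterm exam 43 × 0.14 = 6.02
  Final exam 67 × 0.26 = 17.42
  Peer review 100 × 0.06 = 6
  Reading responses 88 × 0.06 = 5.28
  Portfolio 41 × 0.21 = 8.61
  Fieldwork 49 × 0.16 = 7.84
Sum = 60.58
Extra credit: 60.58 + 2 = 62.58
62.58 is ≥ 62 and < 72 → D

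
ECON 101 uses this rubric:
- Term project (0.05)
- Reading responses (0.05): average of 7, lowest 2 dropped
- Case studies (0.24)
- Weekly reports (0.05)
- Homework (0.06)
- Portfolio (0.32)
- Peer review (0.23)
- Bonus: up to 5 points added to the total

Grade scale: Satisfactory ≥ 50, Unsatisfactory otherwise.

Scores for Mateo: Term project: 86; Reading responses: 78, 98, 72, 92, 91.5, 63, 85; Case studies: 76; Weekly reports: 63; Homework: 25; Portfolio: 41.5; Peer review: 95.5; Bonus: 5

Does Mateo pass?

Satisfactory

Reading responses: drop 63, 72 → average of remaining 5 = 444.5/5 = 88.9
Weighted total:
  Term project 86 × 0.05 = 4.3
  Reading responses 88.9 × 0.05 = 4.445
  Case studies 76 × 0.24 = 18.24
  Weekly reports 63 × 0.05 = 3.15
  Homework 25 × 0.06 = 1.5
  Portfolio 41.5 × 0.32 = 13.28
  Peer review 95.5 × 0.23 = 21.965
Sum = 66.88
Bonus: 66.88 + 5 = 71.88
71.88 ≥ 50 → Satisfactory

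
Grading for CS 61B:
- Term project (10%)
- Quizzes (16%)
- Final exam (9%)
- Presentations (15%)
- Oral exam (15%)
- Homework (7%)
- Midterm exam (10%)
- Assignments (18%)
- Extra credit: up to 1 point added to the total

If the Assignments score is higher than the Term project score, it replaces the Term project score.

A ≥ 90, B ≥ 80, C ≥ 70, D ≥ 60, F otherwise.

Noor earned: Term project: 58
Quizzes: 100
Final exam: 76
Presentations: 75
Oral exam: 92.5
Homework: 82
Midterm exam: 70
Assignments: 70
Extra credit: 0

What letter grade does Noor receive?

B

Assignments (70) > Term project (58), so Term project counts as 70.
Weighted total:
  Term project 70 × 0.1 = 7
  Quizzes 100 × 0.16 = 16
  Final exam 76 × 0.09 = 6.84
  Presentations 75 × 0.15 = 11.25
  Oral exam 92.5 × 0.15 = 13.875
  Homework 82 × 0.07 = 5.74
  Midterm exam 70 × 0.1 = 7
  Assignments 70 × 0.18 = 12.6
Sum = 80.305
Extra credit: 80.305 + 0 = 80.305
80.305 is ≥ 80 and < 90 → B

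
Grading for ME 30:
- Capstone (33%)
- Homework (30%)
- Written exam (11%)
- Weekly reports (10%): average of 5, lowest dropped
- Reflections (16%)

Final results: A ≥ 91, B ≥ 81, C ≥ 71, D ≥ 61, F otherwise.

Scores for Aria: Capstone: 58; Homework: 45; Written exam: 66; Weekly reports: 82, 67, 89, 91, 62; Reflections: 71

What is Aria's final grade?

Weekly reports: drop 62 → average of remaining 4 = 329/4 = 82.25
Weighted total:
  Capstone 58 × 0.33 = 19.14
  Homework 45 × 0.3 = 13.5
  Written exam 66 × 0.11 = 7.26
  Weekly reports 82.25 × 0.1 = 8.225
  Reflections 71 × 0.16 = 11.36
Sum = 59.485
59.485 < 61 → F

F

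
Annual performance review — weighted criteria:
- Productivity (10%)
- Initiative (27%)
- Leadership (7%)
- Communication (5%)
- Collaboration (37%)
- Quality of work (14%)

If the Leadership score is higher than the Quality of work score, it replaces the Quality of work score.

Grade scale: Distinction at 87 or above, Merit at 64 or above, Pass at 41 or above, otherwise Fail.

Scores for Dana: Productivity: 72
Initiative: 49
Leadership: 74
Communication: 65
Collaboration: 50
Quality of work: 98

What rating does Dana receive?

Pass

Leadership (74) ≤ Quality of work (98), so Quality of work stays at 98.
Weighted total:
  Productivity 72 × 0.1 = 7.2
  Initiative 49 × 0.27 = 13.23
  Leadership 74 × 0.07 = 5.18
  Communication 65 × 0.05 = 3.25
  Collaboration 50 × 0.37 = 18.5
  Quality of work 98 × 0.14 = 13.72
Sum = 61.08
61.08 is ≥ 41 and < 64 → Pass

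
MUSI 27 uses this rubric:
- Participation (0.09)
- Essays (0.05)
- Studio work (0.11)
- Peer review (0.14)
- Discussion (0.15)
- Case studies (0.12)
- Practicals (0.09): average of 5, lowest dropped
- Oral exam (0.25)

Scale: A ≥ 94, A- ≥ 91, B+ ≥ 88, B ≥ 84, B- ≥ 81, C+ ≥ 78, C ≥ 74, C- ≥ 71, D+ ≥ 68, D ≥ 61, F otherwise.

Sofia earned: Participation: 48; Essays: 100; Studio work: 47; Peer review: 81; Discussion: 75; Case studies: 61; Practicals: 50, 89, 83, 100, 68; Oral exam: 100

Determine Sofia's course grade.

C

Practicals: drop 50 → average of remaining 4 = 340/4 = 85
Weighted total:
  Participation 48 × 0.09 = 4.32
  Essays 100 × 0.05 = 5
  Studio work 47 × 0.11 = 5.17
  Peer review 81 × 0.14 = 11.34
  Discussion 75 × 0.15 = 11.25
  Case studies 61 × 0.12 = 7.32
  Practicals 85 × 0.09 = 7.65
  Oral exam 100 × 0.25 = 25
Sum = 77.05
77.05 is ≥ 74 and < 78 → C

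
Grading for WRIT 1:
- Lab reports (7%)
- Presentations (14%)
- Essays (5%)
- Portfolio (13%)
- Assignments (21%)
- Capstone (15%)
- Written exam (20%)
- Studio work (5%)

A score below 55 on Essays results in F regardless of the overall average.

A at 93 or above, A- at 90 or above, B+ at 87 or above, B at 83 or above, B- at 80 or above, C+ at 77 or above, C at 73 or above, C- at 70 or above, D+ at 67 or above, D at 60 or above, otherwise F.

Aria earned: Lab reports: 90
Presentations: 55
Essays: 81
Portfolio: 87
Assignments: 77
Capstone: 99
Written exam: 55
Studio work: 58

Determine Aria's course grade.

Essays score 81 ≥ 55: minimum met.
Weighted total:
  Lab reports 90 × 0.07 = 6.3
  Presentations 55 × 0.14 = 7.7
  Essays 81 × 0.05 = 4.05
  Portfolio 87 × 0.13 = 11.31
  Assignments 77 × 0.21 = 16.17
  Capstone 99 × 0.15 = 14.85
  Written exam 55 × 0.2 = 11
  Studio work 58 × 0.05 = 2.9
Sum = 74.28
74.28 is ≥ 73 and < 77 → C

C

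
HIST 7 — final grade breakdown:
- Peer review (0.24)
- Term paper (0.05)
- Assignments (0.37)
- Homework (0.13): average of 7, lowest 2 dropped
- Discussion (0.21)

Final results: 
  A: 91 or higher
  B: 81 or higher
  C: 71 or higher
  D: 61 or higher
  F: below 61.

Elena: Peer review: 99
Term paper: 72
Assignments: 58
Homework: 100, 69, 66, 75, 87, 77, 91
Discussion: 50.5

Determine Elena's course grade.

Homework: drop 66, 69 → average of remaining 5 = 430/5 = 86
Weighted total:
  Peer review 99 × 0.24 = 23.76
  Term paper 72 × 0.05 = 3.6
  Assignments 58 × 0.37 = 21.46
  Homework 86 × 0.13 = 11.18
  Discussion 50.5 × 0.21 = 10.605
Sum = 70.605
70.605 is ≥ 61 and < 71 → D

D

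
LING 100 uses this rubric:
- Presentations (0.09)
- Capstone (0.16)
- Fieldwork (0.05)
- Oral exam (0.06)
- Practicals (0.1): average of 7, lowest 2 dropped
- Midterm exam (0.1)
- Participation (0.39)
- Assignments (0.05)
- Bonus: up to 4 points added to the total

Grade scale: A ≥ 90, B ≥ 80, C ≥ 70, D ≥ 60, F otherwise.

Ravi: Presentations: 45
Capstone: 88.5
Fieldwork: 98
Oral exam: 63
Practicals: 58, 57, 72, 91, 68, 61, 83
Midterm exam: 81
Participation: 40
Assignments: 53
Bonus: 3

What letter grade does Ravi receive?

Practicals: drop 57, 58 → average of remaining 5 = 375/5 = 75
Weighted total:
  Presentations 45 × 0.09 = 4.05
  Capstone 88.5 × 0.16 = 14.16
  Fieldwork 98 × 0.05 = 4.9
  Oral exam 63 × 0.06 = 3.78
  Practicals 75 × 0.1 = 7.5
  Midterm exam 81 × 0.1 = 8.1
  Participation 40 × 0.39 = 15.6
  Assignments 53 × 0.05 = 2.65
Sum = 60.74
Bonus: 60.74 + 3 = 63.74
63.74 is ≥ 60 and < 70 → D

D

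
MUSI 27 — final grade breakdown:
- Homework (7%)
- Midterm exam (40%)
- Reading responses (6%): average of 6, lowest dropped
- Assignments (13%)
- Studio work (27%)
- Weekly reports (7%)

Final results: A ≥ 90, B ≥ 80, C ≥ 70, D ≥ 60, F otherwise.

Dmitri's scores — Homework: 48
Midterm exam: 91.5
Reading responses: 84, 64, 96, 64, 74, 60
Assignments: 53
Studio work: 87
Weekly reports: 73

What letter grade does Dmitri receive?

B

Reading responses: drop 60 → average of remaining 5 = 382/5 = 76.4
Weighted total:
  Homework 48 × 0.07 = 3.36
  Midterm exam 91.5 × 0.4 = 36.6
  Reading responses 76.4 × 0.06 = 4.584
  Assignments 53 × 0.13 = 6.89
  Studio work 87 × 0.27 = 23.49
  Weekly reports 73 × 0.07 = 5.11
Sum = 80.034
80.034 is ≥ 80 and < 90 → B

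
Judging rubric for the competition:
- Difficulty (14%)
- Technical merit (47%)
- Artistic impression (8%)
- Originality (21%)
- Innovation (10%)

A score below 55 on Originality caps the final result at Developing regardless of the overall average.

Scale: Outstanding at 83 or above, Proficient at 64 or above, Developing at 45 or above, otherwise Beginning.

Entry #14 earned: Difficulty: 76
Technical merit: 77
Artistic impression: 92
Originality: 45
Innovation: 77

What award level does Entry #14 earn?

Developing

Originality score 45 < 55: minimum not met.
Weighted total:
  Difficulty 76 × 0.14 = 10.64
  Technical merit 77 × 0.47 = 36.19
  Artistic impression 92 × 0.08 = 7.36
  Originality 45 × 0.21 = 9.45
  Innovation 77 × 0.1 = 7.7
Sum = 71.34
71.34 would be Proficient; cap at Developing applies → Developing.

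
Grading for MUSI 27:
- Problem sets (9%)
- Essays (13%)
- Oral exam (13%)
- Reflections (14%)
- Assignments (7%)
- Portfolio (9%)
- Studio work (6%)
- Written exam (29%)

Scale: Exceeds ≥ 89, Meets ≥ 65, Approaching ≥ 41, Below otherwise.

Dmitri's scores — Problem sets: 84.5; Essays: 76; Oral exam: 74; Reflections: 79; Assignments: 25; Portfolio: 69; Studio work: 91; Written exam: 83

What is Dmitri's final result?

Meets

Weighted total:
  Problem sets 84.5 × 0.09 = 7.605
  Essays 76 × 0.13 = 9.88
  Oral exam 74 × 0.13 = 9.62
  Reflections 79 × 0.14 = 11.06
  Assignments 25 × 0.07 = 1.75
  Portfolio 69 × 0.09 = 6.21
  Studio work 91 × 0.06 = 5.46
  Written exam 83 × 0.29 = 24.07
Sum = 75.655
75.655 is ≥ 65 and < 89 → Meets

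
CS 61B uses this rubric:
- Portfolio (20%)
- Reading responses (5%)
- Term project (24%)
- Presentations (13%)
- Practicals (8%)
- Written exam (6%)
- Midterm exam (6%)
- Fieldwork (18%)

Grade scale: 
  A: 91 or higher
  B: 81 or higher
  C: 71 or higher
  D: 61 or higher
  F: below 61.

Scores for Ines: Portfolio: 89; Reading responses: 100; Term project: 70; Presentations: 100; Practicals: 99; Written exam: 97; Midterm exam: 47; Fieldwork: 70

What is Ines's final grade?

Weighted total:
  Portfolio 89 × 0.2 = 17.8
  Reading responses 100 × 0.05 = 5
  Term project 70 × 0.24 = 16.8
  Presentations 100 × 0.13 = 13
  Practicals 99 × 0.08 = 7.92
  Written exam 97 × 0.06 = 5.82
  Midterm exam 47 × 0.06 = 2.82
  Fieldwork 70 × 0.18 = 12.6
Sum = 81.76
81.76 is ≥ 81 and < 91 → B

B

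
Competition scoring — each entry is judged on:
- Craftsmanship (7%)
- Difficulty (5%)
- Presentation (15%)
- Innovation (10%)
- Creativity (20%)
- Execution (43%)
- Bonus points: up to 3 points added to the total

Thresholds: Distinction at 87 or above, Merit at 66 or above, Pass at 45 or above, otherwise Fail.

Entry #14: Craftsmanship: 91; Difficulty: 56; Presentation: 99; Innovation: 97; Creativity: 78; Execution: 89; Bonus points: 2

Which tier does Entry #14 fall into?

Weighted total:
  Craftsmanship 91 × 0.07 = 6.37
  Difficulty 56 × 0.05 = 2.8
  Presentation 99 × 0.15 = 14.85
  Innovation 97 × 0.1 = 9.7
  Creativity 78 × 0.2 = 15.6
  Execution 89 × 0.43 = 38.27
Sum = 87.59
Bonus points: 87.59 + 2 = 89.59
89.59 ≥ 87 → Distinction

Distinction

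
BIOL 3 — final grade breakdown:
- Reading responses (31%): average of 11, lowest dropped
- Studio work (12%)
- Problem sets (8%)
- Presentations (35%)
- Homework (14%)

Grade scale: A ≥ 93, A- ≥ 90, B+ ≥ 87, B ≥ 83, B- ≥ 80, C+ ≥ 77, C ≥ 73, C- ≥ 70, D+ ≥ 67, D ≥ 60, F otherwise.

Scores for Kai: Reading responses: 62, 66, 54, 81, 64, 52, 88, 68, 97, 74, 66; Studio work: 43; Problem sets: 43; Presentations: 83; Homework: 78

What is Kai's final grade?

Reading responses: drop 52 → average of remaining 10 = 720/10 = 72
Weighted total:
  Reading responses 72 × 0.31 = 22.32
  Studio work 43 × 0.12 = 5.16
  Problem sets 43 × 0.08 = 3.44
  Presentations 83 × 0.35 = 29.05
  Homework 78 × 0.14 = 10.92
Sum = 70.89
70.89 is ≥ 70 and < 73 → C-

C-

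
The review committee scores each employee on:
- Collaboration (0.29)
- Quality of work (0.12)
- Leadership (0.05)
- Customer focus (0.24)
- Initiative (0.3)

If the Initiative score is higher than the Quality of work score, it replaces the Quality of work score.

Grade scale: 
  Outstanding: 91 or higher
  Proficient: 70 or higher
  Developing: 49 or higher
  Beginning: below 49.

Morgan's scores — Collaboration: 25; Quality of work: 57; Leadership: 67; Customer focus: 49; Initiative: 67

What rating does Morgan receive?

Initiative (67) > Quality of work (57), so Quality of work counts as 67.
Weighted total:
  Collaboration 25 × 0.29 = 7.25
  Quality of work 67 × 0.12 = 8.04
  Leadership 67 × 0.05 = 3.35
  Customer focus 49 × 0.24 = 11.76
  Initiative 67 × 0.3 = 20.1
Sum = 50.5
50.5 is ≥ 49 and < 70 → Developing

Developing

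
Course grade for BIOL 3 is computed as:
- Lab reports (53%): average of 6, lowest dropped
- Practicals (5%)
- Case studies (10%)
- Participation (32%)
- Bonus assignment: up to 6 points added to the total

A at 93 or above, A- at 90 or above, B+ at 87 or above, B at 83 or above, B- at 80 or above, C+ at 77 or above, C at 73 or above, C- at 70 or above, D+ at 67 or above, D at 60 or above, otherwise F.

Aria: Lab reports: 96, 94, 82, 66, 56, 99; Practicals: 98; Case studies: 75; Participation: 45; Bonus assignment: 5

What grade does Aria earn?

C+

Lab reports: drop 56 → average of remaining 5 = 437/5 = 87.4
Weighted total:
  Lab reports 87.4 × 0.53 = 46.322
  Practicals 98 × 0.05 = 4.9
  Case studies 75 × 0.1 = 7.5
  Participation 45 × 0.32 = 14.4
Sum = 73.122
Bonus assignment: 73.122 + 5 = 78.122
78.122 is ≥ 77 and < 80 → C+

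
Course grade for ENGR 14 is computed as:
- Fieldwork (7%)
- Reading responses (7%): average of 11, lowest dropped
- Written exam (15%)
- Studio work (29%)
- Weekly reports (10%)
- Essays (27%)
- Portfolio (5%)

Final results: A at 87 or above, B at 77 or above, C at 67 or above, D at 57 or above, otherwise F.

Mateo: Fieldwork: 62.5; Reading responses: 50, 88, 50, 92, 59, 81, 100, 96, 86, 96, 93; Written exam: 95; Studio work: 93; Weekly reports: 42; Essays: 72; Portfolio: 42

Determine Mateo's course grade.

Reading responses: drop 50 → average of remaining 10 = 841/10 = 84.1
Weighted total:
  Fieldwork 62.5 × 0.07 = 4.375
  Reading responses 84.1 × 0.07 = 5.887
  Written exam 95 × 0.15 = 14.25
  Studio work 93 × 0.29 = 26.97
  Weekly reports 42 × 0.1 = 4.2
  Essays 72 × 0.27 = 19.44
  Portfolio 42 × 0.05 = 2.1
Sum = 77.222
77.222 is ≥ 77 and < 87 → B

B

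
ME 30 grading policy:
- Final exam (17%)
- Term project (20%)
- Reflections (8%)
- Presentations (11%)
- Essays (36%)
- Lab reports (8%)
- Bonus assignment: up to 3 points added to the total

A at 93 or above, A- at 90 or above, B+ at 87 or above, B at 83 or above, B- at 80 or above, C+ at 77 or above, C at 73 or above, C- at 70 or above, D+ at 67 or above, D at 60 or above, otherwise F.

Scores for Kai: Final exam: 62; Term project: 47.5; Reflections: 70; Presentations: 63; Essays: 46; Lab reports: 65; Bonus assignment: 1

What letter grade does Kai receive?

Weighted total:
  Final exam 62 × 0.17 = 10.54
  Term project 47.5 × 0.2 = 9.5
  Reflections 70 × 0.08 = 5.6
  Presentations 63 × 0.11 = 6.93
  Essays 46 × 0.36 = 16.56
  Lab reports 65 × 0.08 = 5.2
Sum = 54.33
Bonus assignment: 54.33 + 1 = 55.33
55.33 < 60 → F

F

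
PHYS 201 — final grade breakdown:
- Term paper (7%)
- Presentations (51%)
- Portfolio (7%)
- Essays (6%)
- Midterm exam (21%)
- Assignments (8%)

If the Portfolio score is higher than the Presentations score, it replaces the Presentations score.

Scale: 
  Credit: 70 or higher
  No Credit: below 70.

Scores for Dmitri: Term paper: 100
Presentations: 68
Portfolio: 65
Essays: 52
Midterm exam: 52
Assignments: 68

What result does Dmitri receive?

No Credit

Portfolio (65) ≤ Presentations (68), so Presentations stays at 68.
Weighted total:
  Term paper 100 × 0.07 = 7
  Presentations 68 × 0.51 = 34.68
  Portfolio 65 × 0.07 = 4.55
  Essays 52 × 0.06 = 3.12
  Midterm exam 52 × 0.21 = 10.92
  Assignments 68 × 0.08 = 5.44
Sum = 65.71
65.71 < 70 → No Credit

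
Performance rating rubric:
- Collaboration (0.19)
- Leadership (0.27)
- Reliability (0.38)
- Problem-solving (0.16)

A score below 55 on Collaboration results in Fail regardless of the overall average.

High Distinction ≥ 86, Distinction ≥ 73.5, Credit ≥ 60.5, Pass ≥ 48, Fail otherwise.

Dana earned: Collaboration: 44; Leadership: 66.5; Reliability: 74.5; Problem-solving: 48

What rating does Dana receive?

Fail

Collaboration score 44 < 55: minimum not met.
Weighted total:
  Collaboration 44 × 0.19 = 8.36
  Leadership 66.5 × 0.27 = 17.955
  Reliability 74.5 × 0.38 = 28.31
  Problem-solving 48 × 0.16 = 7.68
Sum = 62.305
Because the Collaboration minimum was not met, the result is Fail.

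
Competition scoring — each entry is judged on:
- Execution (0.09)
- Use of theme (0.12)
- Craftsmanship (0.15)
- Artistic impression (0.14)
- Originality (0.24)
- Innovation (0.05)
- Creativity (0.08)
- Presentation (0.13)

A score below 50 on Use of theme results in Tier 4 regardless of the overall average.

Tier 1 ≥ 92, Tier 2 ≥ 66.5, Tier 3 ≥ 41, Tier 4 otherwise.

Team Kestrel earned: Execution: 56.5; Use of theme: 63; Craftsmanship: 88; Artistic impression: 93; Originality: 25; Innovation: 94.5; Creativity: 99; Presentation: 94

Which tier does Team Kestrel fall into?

Tier 2

Use of theme score 63 ≥ 50: minimum met.
Weighted total:
  Execution 56.5 × 0.09 = 5.085
  Use of theme 63 × 0.12 = 7.56
  Craftsmanship 88 × 0.15 = 13.2
  Artistic impression 93 × 0.14 = 13.02
  Originality 25 × 0.24 = 6
  Innovation 94.5 × 0.05 = 4.725
  Creativity 99 × 0.08 = 7.92
  Presentation 94 × 0.13 = 12.22
Sum = 69.73
69.73 is ≥ 66.5 and < 92 → Tier 2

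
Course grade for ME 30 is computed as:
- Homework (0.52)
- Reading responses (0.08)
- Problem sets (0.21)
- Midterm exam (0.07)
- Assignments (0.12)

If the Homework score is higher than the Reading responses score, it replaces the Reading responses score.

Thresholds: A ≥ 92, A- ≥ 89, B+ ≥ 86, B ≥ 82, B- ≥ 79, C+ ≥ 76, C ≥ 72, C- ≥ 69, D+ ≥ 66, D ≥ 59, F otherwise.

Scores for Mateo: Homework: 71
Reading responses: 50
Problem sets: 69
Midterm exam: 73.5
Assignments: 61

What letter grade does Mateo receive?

Homework (71) > Reading responses (50), so Reading responses counts as 71.
Weighted total:
  Homework 71 × 0.52 = 36.92
  Reading responses 71 × 0.08 = 5.68
  Problem sets 69 × 0.21 = 14.49
  Midterm exam 73.5 × 0.07 = 5.145
  Assignments 61 × 0.12 = 7.32
Sum = 69.555
69.555 is ≥ 69 and < 72 → C-

C-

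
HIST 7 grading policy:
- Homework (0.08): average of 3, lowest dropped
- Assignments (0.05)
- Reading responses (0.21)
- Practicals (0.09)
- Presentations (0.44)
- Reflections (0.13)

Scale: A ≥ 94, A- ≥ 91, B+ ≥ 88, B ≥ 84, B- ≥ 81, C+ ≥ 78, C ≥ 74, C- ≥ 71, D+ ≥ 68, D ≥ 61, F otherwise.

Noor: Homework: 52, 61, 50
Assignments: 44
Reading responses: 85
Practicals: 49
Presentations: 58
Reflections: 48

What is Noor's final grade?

F

Homework: drop 50 → average of remaining 2 = 113/2 = 56.5
Weighted total:
  Homework 56.5 × 0.08 = 4.52
  Assignments 44 × 0.05 = 2.2
  Reading responses 85 × 0.21 = 17.85
  Practicals 49 × 0.09 = 4.41
  Presentations 58 × 0.44 = 25.52
  Reflections 48 × 0.13 = 6.24
Sum = 60.74
60.74 < 61 → F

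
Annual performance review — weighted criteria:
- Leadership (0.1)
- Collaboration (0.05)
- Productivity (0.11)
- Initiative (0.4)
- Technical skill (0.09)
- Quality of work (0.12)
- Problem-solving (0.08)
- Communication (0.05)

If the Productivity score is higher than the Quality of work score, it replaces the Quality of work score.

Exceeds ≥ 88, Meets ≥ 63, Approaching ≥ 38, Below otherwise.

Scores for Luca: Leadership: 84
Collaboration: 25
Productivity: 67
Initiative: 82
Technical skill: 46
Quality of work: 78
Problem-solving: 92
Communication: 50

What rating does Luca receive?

Productivity (67) ≤ Quality of work (78), so Quality of work stays at 78.
Weighted total:
  Leadership 84 × 0.1 = 8.4
  Collaboration 25 × 0.05 = 1.25
  Productivity 67 × 0.11 = 7.37
  Initiative 82 × 0.4 = 32.8
  Technical skill 46 × 0.09 = 4.14
  Quality of work 78 × 0.12 = 9.36
  Problem-solving 92 × 0.08 = 7.36
  Communication 50 × 0.05 = 2.5
Sum = 73.18
73.18 is ≥ 63 and < 88 → Meets

Meets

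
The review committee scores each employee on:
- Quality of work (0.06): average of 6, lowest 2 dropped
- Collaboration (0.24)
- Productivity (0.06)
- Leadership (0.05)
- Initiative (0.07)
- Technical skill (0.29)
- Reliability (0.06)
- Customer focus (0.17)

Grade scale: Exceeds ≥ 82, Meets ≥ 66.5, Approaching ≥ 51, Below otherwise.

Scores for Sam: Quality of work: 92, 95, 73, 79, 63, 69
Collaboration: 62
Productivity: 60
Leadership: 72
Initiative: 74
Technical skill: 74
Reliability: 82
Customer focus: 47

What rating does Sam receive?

Quality of work: drop 63, 69 → average of remaining 4 = 339/4 = 84.75
Weighted total:
  Quality of work 84.75 × 0.06 = 5.085
  Collaboration 62 × 0.24 = 14.88
  Productivity 60 × 0.06 = 3.6
  Leadership 72 × 0.05 = 3.6
  Initiative 74 × 0.07 = 5.18
  Technical skill 74 × 0.29 = 21.46
  Reliability 82 × 0.06 = 4.92
  Customer focus 47 × 0.17 = 7.99
Sum = 66.715
66.715 is ≥ 66.5 and < 82 → Meets

Meets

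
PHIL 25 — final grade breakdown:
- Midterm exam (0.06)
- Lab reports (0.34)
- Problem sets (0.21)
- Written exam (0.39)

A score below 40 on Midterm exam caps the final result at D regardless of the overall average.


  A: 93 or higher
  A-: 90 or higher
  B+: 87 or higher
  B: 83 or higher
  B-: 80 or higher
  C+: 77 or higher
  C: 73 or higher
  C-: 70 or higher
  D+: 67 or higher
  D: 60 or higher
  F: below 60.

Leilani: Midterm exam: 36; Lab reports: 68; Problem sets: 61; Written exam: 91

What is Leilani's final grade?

D

Midterm exam score 36 < 40: minimum not met.
Weighted total:
  Midterm exam 36 × 0.06 = 2.16
  Lab reports 68 × 0.34 = 23.12
  Problem sets 61 × 0.21 = 12.81
  Written exam 91 × 0.39 = 35.49
Sum = 73.58
73.58 would be C; cap at D applies → D.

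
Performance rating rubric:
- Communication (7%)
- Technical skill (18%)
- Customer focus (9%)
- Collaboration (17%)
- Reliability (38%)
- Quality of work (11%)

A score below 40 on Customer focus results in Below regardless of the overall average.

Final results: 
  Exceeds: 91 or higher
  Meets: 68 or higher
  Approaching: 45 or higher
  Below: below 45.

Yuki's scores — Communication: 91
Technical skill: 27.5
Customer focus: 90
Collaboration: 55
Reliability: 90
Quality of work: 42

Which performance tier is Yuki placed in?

Approaching

Customer focus score 90 ≥ 40: minimum met.
Weighted total:
  Communication 91 × 0.07 = 6.37
  Technical skill 27.5 × 0.18 = 4.95
  Customer focus 90 × 0.09 = 8.1
  Collaboration 55 × 0.17 = 9.35
  Reliability 90 × 0.38 = 34.2
  Quality of work 42 × 0.11 = 4.62
Sum = 67.59
67.59 is ≥ 45 and < 68 → Approaching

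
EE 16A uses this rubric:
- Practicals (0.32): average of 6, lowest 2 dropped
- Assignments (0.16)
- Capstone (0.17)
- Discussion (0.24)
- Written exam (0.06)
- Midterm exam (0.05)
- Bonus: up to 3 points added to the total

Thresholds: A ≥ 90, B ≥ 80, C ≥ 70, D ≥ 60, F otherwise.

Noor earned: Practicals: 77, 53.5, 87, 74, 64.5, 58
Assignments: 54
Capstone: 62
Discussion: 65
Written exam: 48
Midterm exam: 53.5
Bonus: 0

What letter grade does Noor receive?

Practicals: drop 53.5, 58 → average of remaining 4 = 302.5/4 = 75.625
Weighted total:
  Practicals 75.625 × 0.32 = 24.2
  Assignments 54 × 0.16 = 8.64
  Capstone 62 × 0.17 = 10.54
  Discussion 65 × 0.24 = 15.6
  Written exam 48 × 0.06 = 2.88
  Midterm exam 53.5 × 0.05 = 2.675
Sum = 64.535
Bonus: 64.535 + 0 = 64.535
64.535 is ≥ 60 and < 70 → D

D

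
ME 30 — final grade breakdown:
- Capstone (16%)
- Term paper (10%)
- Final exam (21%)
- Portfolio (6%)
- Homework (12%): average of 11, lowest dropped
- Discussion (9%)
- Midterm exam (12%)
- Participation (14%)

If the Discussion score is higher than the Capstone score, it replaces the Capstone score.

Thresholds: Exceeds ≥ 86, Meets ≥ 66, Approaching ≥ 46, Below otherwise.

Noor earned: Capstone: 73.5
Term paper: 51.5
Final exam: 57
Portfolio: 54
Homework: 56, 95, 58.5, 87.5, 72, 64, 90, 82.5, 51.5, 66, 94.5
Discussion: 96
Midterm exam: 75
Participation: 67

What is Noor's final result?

Homework: drop 51.5 → average of remaining 10 = 766/10 = 76.6
Discussion (96) > Capstone (73.5), so Capstone counts as 96.
Weighted total:
  Capstone 96 × 0.16 = 15.36
  Term paper 51.5 × 0.1 = 5.15
  Final exam 57 × 0.21 = 11.97
  Portfolio 54 × 0.06 = 3.24
  Homework 76.6 × 0.12 = 9.192
  Discussion 96 × 0.09 = 8.64
  Midterm exam 75 × 0.12 = 9
  Participation 67 × 0.14 = 9.38
Sum = 71.932
71.932 is ≥ 66 and < 86 → Meets

Meets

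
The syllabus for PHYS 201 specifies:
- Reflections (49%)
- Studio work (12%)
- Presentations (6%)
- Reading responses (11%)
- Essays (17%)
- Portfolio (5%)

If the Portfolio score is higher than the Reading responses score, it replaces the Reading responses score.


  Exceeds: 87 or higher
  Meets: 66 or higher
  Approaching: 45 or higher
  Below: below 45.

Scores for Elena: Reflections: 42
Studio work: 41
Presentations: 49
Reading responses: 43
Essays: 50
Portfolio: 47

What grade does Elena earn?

Portfolio (47) > Reading responses (43), so Reading responses counts as 47.
Weighted total:
  Reflections 42 × 0.49 = 20.58
  Studio work 41 × 0.12 = 4.92
  Presentations 49 × 0.06 = 2.94
  Reading responses 47 × 0.11 = 5.17
  Essays 50 × 0.17 = 8.5
  Portfolio 47 × 0.05 = 2.35
Sum = 44.46
44.46 < 45 → Below

Below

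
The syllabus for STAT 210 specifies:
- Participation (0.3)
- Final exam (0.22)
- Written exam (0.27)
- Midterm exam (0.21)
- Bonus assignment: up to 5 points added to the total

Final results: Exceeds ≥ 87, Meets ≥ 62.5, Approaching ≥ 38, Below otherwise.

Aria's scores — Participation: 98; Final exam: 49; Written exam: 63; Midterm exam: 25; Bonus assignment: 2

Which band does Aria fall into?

Weighted total:
  Participation 98 × 0.3 = 29.4
  Final exam 49 × 0.22 = 10.78
  Written exam 63 × 0.27 = 17.01
  Midterm exam 25 × 0.21 = 5.25
Sum = 62.44
Bonus assignment: 62.44 + 2 = 64.44
64.44 is ≥ 62.5 and < 87 → Meets

Meets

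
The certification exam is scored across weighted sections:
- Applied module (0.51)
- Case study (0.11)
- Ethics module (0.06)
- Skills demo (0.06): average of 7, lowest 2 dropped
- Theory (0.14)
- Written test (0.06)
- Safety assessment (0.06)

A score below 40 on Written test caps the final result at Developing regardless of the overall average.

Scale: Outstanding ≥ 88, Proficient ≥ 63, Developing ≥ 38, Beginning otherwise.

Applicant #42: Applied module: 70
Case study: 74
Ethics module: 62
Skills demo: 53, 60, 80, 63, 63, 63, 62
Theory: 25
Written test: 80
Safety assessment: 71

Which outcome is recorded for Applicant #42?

Skills demo: drop 53, 60 → average of remaining 5 = 331/5 = 66.2
Written test score 80 ≥ 40: minimum met.
Weighted total:
  Applied module 70 × 0.51 = 35.7
  Case study 74 × 0.11 = 8.14
  Ethics module 62 × 0.06 = 3.72
  Skills demo 66.2 × 0.06 = 3.972
  Theory 25 × 0.14 = 3.5
  Written test 80 × 0.06 = 4.8
  Safety assessment 71 × 0.06 = 4.26
Sum = 64.092
64.092 is ≥ 63 and < 88 → Proficient

Proficient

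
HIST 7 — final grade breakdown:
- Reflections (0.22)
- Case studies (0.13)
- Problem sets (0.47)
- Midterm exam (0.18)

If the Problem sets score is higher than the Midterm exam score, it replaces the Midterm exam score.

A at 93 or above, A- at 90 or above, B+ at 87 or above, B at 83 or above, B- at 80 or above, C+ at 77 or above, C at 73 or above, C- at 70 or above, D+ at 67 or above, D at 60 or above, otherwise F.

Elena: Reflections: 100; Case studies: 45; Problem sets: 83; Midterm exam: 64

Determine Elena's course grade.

Problem sets (83) > Midterm exam (64), so Midterm exam counts as 83.
Weighted total:
  Reflections 100 × 0.22 = 22
  Case studies 45 × 0.13 = 5.85
  Problem sets 83 × 0.47 = 39.01
  Midterm exam 83 × 0.18 = 14.94
Sum = 81.8
81.8 is ≥ 80 and < 83 → B-

B-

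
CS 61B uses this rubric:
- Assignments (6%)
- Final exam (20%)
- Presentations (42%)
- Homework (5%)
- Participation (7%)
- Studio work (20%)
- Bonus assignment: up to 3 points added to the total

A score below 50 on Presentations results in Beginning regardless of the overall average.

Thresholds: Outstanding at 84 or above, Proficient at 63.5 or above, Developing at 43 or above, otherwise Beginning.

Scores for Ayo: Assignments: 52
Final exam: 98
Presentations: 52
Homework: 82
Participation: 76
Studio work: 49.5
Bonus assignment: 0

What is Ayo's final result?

Proficient

Presentations score 52 ≥ 50: minimum met.
Weighted total:
  Assignments 52 × 0.06 = 3.12
  Final exam 98 × 0.2 = 19.6
  Presentations 52 × 0.42 = 21.84
  Homework 82 × 0.05 = 4.1
  Participation 76 × 0.07 = 5.32
  Studio work 49.5 × 0.2 = 9.9
Sum = 63.88
Bonus assignment: 63.88 + 0 = 63.88
63.88 is ≥ 63.5 and < 84 → Proficient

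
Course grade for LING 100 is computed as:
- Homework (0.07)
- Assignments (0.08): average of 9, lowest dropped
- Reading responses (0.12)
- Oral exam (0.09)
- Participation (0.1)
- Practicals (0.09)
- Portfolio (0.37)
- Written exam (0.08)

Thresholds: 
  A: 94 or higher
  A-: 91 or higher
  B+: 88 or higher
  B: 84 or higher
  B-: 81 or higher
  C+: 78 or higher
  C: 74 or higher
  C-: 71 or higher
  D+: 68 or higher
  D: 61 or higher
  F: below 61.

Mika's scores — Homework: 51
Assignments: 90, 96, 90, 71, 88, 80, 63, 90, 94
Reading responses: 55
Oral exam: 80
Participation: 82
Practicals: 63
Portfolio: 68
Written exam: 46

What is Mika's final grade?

D

Assignments: drop 63 → average of remaining 8 = 699/8 = 87.375
Weighted total:
  Homework 51 × 0.07 = 3.57
  Assignments 87.375 × 0.08 = 6.99
  Reading responses 55 × 0.12 = 6.6
  Oral exam 80 × 0.09 = 7.2
  Participation 82 × 0.1 = 8.2
  Practicals 63 × 0.09 = 5.67
  Portfolio 68 × 0.37 = 25.16
  Written exam 46 × 0.08 = 3.68
Sum = 67.07
67.07 is ≥ 61 and < 68 → D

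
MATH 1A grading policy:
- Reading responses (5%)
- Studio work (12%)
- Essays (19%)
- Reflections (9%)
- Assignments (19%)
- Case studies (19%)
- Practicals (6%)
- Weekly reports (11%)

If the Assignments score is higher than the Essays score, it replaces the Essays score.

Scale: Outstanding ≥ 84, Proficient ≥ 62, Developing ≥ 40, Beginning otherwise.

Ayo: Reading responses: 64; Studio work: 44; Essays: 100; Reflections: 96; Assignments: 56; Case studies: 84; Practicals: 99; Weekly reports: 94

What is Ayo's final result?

Proficient

Assignments (56) ≤ Essays (100), so Essays stays at 100.
Weighted total:
  Reading responses 64 × 0.05 = 3.2
  Studio work 44 × 0.12 = 5.28
  Essays 100 × 0.19 = 19
  Reflections 96 × 0.09 = 8.64
  Assignments 56 × 0.19 = 10.64
  Case studies 84 × 0.19 = 15.96
  Practicals 99 × 0.06 = 5.94
  Weekly reports 94 × 0.11 = 10.34
Sum = 79
79 is ≥ 62 and < 84 → Proficient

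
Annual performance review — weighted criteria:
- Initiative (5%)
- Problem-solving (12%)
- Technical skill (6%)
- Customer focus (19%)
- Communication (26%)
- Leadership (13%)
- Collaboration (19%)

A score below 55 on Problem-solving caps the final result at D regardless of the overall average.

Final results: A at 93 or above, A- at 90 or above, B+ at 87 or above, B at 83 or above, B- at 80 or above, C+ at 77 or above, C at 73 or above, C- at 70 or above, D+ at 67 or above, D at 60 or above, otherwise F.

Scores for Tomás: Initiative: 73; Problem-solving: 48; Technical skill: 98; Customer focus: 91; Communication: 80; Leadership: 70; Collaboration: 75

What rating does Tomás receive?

Problem-solving score 48 < 55: minimum not met.
Weighted total:
  Initiative 73 × 0.05 = 3.65
  Problem-solving 48 × 0.12 = 5.76
  Technical skill 98 × 0.06 = 5.88
  Customer focus 91 × 0.19 = 17.29
  Communication 80 × 0.26 = 20.8
  Leadership 70 × 0.13 = 9.1
  Collaboration 75 × 0.19 = 14.25
Sum = 76.73
76.73 would be C; cap at D applies → D.

D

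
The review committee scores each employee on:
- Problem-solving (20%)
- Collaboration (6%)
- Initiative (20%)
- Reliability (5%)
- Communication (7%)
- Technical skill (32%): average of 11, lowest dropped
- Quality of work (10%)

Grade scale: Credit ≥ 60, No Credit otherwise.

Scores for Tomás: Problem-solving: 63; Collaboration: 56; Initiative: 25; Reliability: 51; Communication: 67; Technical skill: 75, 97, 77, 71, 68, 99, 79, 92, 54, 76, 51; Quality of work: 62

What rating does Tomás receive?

Technical skill: drop 51 → average of remaining 10 = 788/10 = 78.8
Weighted total:
  Problem-solving 63 × 0.2 = 12.6
  Collaboration 56 × 0.06 = 3.36
  Initiative 25 × 0.2 = 5
  Reliability 51 × 0.05 = 2.55
  Communication 67 × 0.07 = 4.69
  Technical skill 78.8 × 0.32 = 25.216
  Quality of work 62 × 0.1 = 6.2
Sum = 59.616
59.616 < 60 → No Credit

No Credit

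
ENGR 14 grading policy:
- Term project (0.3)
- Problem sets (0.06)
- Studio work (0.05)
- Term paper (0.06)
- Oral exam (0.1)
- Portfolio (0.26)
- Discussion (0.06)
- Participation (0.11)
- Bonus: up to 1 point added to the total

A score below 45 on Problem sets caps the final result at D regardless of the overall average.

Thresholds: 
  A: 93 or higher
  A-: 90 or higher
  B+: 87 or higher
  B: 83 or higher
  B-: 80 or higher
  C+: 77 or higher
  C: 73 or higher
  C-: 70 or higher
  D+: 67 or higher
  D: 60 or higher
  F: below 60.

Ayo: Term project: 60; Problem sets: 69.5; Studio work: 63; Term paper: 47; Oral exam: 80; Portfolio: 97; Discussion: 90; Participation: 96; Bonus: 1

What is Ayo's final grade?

Problem sets score 69.5 ≥ 45: minimum met.
Weighted total:
  Term project 60 × 0.3 = 18
  Problem sets 69.5 × 0.06 = 4.17
  Studio work 63 × 0.05 = 3.15
  Term paper 47 × 0.06 = 2.82
  Oral exam 80 × 0.1 = 8
  Portfolio 97 × 0.26 = 25.22
  Discussion 90 × 0.06 = 5.4
  Participation 96 × 0.11 = 10.56
Sum = 77.32
Bonus: 77.32 + 1 = 78.32
78.32 is ≥ 77 and < 80 → C+

C+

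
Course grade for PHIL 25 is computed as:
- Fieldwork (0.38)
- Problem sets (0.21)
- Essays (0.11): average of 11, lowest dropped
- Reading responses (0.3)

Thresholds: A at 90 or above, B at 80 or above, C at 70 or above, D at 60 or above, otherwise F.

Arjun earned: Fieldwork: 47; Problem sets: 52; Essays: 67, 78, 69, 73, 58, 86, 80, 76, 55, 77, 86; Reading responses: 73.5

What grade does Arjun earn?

Essays: drop 55 → average of remaining 10 = 750/10 = 75
Weighted total:
  Fieldwork 47 × 0.38 = 17.86
  Problem sets 52 × 0.21 = 10.92
  Essays 75 × 0.11 = 8.25
  Reading responses 73.5 × 0.3 = 22.05
Sum = 59.08
59.08 < 60 → F

F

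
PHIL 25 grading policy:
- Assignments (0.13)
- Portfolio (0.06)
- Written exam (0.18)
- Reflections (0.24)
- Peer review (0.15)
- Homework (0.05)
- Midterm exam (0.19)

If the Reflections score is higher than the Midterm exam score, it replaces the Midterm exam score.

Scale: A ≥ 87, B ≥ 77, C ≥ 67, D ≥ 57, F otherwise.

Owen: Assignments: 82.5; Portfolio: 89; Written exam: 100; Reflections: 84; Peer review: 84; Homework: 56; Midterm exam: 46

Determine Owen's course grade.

B

Reflections (84) > Midterm exam (46), so Midterm exam counts as 84.
Weighted total:
  Assignments 82.5 × 0.13 = 10.725
  Portfolio 89 × 0.06 = 5.34
  Written exam 100 × 0.18 = 18
  Reflections 84 × 0.24 = 20.16
  Peer review 84 × 0.15 = 12.6
  Homework 56 × 0.05 = 2.8
  Midterm exam 84 × 0.19 = 15.96
Sum = 85.585
85.585 is ≥ 77 and < 87 → B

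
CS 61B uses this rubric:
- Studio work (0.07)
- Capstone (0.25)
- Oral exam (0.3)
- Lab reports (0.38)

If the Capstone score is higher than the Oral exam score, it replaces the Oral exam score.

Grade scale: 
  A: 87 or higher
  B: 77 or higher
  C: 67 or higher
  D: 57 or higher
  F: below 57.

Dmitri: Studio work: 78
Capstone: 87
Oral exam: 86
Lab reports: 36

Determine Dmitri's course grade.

Capstone (87) > Oral exam (86), so Oral exam counts as 87.
Weighted total:
  Studio work 78 × 0.07 = 5.46
  Capstone 87 × 0.25 = 21.75
  Oral exam 87 × 0.3 = 26.1
  Lab reports 36 × 0.38 = 13.68
Sum = 66.99
66.99 is ≥ 57 and < 67 → D

D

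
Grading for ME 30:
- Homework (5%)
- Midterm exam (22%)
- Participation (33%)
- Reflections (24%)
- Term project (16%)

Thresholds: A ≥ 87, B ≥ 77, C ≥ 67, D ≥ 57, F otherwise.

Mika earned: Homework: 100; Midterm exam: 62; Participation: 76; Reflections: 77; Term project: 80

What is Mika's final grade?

C

Weighted total:
  Homework 100 × 0.05 = 5
  Midterm exam 62 × 0.22 = 13.64
  Participation 76 × 0.33 = 25.08
  Reflections 77 × 0.24 = 18.48
  Term project 80 × 0.16 = 12.8
Sum = 75
75 is ≥ 67 and < 77 → C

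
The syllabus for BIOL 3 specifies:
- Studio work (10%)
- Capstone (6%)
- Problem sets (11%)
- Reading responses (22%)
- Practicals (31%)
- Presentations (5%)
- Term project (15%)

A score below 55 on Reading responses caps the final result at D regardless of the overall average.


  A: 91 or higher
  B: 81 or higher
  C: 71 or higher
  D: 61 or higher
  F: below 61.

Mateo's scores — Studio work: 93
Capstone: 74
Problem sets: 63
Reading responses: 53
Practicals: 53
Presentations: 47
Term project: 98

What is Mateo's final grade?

D

Reading responses score 53 < 55: minimum not met.
Weighted total:
  Studio work 93 × 0.1 = 9.3
  Capstone 74 × 0.06 = 4.44
  Problem sets 63 × 0.11 = 6.93
  Reading responses 53 × 0.22 = 11.66
  Practicals 53 × 0.31 = 16.43
  Presentations 47 × 0.05 = 2.35
  Term project 98 × 0.15 = 14.7
Sum = 65.81
65.81 would be D; cap at D applies → D.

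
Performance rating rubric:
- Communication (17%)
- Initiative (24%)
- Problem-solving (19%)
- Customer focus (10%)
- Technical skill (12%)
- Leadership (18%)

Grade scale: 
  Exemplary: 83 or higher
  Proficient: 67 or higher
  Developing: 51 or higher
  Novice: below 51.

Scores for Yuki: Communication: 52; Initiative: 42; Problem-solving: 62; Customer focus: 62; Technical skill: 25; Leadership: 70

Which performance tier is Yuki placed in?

Weighted total:
  Communication 52 × 0.17 = 8.84
  Initiative 42 × 0.24 = 10.08
  Problem-solving 62 × 0.19 = 11.78
  Customer focus 62 × 0.1 = 6.2
  Technical skill 25 × 0.12 = 3
  Leadership 70 × 0.18 = 12.6
Sum = 52.5
52.5 is ≥ 51 and < 67 → Developing

Developing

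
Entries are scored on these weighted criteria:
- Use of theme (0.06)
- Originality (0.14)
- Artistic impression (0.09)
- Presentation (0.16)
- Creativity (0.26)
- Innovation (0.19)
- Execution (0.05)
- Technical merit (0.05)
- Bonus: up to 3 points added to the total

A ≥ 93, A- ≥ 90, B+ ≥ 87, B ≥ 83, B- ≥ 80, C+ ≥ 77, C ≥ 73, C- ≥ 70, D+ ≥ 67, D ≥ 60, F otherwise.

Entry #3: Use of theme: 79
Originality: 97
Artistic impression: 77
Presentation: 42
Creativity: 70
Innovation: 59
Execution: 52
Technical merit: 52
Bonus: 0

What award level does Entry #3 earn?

Weighted total:
  Use of theme 79 × 0.06 = 4.74
  Originality 97 × 0.14 = 13.58
  Artistic impression 77 × 0.09 = 6.93
  Presentation 42 × 0.16 = 6.72
  Creativity 70 × 0.26 = 18.2
  Innovation 59 × 0.19 = 11.21
  Execution 52 × 0.05 = 2.6
  Technical merit 52 × 0.05 = 2.6
Sum = 66.58
Bonus: 66.58 + 0 = 66.58
66.58 is ≥ 60 and < 67 → D

D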